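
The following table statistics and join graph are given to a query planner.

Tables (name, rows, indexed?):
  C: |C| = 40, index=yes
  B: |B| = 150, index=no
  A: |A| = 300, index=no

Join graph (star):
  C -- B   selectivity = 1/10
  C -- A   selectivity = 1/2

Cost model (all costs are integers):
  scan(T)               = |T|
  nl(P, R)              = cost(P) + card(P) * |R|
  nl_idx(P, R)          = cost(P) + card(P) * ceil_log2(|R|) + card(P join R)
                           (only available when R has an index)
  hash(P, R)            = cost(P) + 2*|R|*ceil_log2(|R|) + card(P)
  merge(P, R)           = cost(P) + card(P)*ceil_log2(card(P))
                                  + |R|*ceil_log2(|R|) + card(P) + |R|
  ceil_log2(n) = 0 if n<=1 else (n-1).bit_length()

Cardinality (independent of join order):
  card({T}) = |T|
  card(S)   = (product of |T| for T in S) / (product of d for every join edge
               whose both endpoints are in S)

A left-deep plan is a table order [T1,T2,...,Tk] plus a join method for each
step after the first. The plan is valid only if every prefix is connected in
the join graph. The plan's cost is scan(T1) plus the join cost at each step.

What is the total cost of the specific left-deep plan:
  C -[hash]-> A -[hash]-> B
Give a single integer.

13880

step 1: scan C: cost=40, card=40
step 2: join A via hash
    card(P join A) = 40*300/(2) = 6000
    cost = 40 + 2*300*9 + 40 = 5480
step 3: join B via hash
    card(P join B) = 6000*150/(10) = 90000
    cost = 5480 + 2*150*8 + 6000 = 13880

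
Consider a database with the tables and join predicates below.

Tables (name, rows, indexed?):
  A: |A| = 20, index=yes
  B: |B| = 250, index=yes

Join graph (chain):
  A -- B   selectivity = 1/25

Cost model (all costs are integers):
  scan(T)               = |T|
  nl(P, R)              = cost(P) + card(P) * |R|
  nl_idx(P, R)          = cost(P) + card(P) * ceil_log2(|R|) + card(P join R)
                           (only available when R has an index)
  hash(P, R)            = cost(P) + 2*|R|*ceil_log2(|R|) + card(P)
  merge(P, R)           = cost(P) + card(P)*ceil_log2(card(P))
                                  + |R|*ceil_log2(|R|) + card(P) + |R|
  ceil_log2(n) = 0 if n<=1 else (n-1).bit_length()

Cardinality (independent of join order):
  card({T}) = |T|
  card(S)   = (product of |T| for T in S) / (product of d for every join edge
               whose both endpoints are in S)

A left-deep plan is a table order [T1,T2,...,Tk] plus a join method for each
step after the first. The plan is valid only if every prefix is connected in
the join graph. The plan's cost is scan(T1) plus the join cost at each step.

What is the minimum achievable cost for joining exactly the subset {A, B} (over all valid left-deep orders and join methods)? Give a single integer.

Selinger DP over subsets of {A,B}:
  {A}: scan cost=20, card=20
  {B}: scan cost=250, card=250
  {AB}: card=200; try (B,nl_idx)→380, (A,hash)→700, (A,nl_idx)→1700, (B,merge)→2390, (A,merge)→2620, (B,hash)→4040 …(+2); best=380 via (B,nl_idx)

380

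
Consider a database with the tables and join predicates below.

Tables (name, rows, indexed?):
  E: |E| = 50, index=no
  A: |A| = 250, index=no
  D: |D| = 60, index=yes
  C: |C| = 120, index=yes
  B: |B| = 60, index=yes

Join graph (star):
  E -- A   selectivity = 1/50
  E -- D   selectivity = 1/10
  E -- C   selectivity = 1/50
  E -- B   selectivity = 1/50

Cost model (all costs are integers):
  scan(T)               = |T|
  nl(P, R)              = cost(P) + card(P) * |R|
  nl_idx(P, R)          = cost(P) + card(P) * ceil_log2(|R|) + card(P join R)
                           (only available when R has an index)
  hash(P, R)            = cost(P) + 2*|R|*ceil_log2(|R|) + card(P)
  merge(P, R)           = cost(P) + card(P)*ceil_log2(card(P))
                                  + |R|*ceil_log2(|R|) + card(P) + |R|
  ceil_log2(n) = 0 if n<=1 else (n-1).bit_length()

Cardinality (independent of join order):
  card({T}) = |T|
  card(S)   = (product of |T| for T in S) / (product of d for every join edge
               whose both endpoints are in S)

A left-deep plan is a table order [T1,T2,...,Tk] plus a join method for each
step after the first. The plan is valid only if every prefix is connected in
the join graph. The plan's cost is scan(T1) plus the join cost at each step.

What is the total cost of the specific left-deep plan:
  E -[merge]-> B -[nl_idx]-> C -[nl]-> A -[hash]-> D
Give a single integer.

step 1: scan E: cost=50, card=50
step 2: join B via merge
    card(P join B) = 50*60/(50) = 60
    cost = 50 + 50*6 + 60*6 + 50 + 60 = 820
step 3: join C via nl_idx
    card(P join C) = 60*120/(50) = 144
    cost = 820 + 60*7 + 144 = 1384
step 4: join A via nl
    card(P join A) = 144*250/(50) = 720
    cost = 1384 + 144*250 = 37384
step 5: join D via hash
    card(P join D) = 720*60/(10) = 4320
    cost = 37384 + 2*60*6 + 720 = 38824

38824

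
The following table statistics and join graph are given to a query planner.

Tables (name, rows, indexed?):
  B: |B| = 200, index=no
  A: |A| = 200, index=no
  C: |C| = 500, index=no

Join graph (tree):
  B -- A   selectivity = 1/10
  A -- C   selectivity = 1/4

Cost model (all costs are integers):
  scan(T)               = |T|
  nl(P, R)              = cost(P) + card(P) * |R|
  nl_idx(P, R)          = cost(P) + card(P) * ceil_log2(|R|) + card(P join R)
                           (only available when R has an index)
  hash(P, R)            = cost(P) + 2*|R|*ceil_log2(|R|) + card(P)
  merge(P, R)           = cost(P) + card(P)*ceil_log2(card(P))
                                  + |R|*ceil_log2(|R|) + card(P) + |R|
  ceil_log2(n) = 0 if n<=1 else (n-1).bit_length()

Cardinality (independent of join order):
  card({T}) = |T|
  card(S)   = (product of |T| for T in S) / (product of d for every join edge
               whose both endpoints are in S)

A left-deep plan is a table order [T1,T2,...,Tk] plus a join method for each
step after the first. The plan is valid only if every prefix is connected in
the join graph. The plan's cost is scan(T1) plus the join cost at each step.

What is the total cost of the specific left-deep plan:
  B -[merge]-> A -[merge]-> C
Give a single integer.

60800

step 1: scan B: cost=200, card=200
step 2: join A via merge
    card(P join A) = 200*200/(10) = 4000
    cost = 200 + 200*8 + 200*8 + 200 + 200 = 3800
step 3: join C via merge
    card(P join C) = 4000*500/(4) = 500000
    cost = 3800 + 4000*12 + 500*9 + 4000 + 500 = 60800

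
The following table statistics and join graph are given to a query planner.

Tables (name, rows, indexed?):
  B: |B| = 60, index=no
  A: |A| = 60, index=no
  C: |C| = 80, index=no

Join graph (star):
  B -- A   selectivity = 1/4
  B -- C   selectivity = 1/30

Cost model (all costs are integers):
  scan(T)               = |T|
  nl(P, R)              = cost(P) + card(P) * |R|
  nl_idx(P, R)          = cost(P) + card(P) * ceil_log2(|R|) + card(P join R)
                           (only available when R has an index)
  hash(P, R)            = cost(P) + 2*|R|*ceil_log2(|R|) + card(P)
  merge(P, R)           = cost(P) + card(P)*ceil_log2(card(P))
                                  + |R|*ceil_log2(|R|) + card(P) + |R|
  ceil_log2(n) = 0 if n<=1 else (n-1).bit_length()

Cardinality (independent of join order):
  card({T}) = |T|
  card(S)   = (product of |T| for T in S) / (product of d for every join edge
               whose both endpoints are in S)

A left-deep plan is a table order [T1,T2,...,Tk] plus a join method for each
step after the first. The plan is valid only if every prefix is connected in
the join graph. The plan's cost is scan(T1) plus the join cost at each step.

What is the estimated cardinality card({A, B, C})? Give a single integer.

Tables in S: A(60), B(60), C(80)
Edges inside S: B-A(d=4), B-C(d=30)
numerator = 60 * 60 * 80 = 288000
denominator = 4 * 30 = 120
card(S) = 288000 / 120 = 2400

2400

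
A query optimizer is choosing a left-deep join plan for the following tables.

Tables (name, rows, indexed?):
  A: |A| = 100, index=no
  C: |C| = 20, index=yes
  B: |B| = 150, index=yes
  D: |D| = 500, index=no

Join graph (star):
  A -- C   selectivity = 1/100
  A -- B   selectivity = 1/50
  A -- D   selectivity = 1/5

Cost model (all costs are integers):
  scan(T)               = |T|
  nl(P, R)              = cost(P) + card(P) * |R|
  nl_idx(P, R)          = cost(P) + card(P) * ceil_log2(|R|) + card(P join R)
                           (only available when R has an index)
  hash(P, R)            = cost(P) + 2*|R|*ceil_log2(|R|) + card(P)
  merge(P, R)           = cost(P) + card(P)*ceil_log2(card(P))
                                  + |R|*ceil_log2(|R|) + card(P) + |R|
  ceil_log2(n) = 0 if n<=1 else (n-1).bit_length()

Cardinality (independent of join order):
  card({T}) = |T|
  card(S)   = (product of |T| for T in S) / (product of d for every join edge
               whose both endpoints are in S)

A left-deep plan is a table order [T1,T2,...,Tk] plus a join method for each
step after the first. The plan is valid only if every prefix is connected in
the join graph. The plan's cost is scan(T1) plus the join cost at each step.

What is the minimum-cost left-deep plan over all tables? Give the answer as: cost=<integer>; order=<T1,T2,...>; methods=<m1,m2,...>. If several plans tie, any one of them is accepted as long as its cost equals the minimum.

Selinger DP (subsets sized 1..n):
  {A}: scan cost=100, card=100
  {C}: scan cost=20, card=20
  {B}: scan cost=150, card=150
  {D}: scan cost=500, card=500
  {AC}: card=20; try (C,hash)→400, (C,nl_idx)→620, (A,merge)→940, (C,merge)→1020, (A,hash)→1440, (A,nl)→2020 …(+1); best=400 via (C,hash)
  {AB}: card=300; try (B,nl_idx)→1200, (A,hash)→1700, (B,merge)→2250, (A,merge)→2300, (B,hash)→2600, (B,nl)→15100 …(+1); best=1200 via (B,nl_idx)
  {AD}: card=10000; try (A,hash)→2400, (D,merge)→5900, (A,merge)→6300, (D,hash)→9200, (D,nl)→50100, (A,nl)→50500; best=2400 via (A,hash)
  {ABC}: card=60; try (B,nl_idx)→620, (C,hash)→1700, (B,merge)→1870, (C,nl_idx)→2760, (B,hash)→2820, (B,nl)→3400 …(+2); best=620 via (B,nl_idx)
  {ACD}: card=2000; try (D,merge)→5520, (D,hash)→9420, (D,nl)→10400, (C,hash)→12600, (C,nl_idx)→54400, (C,merge)→152520 …(+1); best=5520 via (D,merge)
  {ABD}: card=30000; try (D,merge)→9200, (D,hash)→10500, (B,hash)→14800, (B,nl_idx)→112400, (D,nl)→151200, (B,merge)→153750 …(+1); best=9200 via (D,merge)
  {ABCD}: card=6000; try (D,merge)→6040, (D,hash)→9680, (B,hash)→9920, (B,nl_idx)→27520, (D,nl)→30620, (B,merge)→30870 …(+5); best=6040 via (D,merge)

cost=6040; order=A,C,B,D; methods=hash,nl_idx,merge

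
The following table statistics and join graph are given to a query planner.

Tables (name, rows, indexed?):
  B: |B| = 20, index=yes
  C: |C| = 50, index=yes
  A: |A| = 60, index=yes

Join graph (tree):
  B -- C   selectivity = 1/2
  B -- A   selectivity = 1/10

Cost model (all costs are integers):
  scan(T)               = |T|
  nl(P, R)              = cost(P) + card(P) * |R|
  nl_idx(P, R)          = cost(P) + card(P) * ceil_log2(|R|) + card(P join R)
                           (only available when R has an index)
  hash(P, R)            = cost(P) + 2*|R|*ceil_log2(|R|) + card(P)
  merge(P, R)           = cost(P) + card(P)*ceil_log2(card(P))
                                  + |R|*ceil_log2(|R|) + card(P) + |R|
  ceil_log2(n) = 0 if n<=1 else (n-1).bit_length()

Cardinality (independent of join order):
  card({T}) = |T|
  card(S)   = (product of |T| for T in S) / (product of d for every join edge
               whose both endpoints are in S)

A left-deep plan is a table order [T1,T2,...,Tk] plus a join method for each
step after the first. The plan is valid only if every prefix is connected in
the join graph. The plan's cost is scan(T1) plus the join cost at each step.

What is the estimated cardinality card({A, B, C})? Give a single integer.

3000

Tables in S: A(60), B(20), C(50)
Edges inside S: B-C(d=2), B-A(d=10)
numerator = 60 * 20 * 50 = 60000
denominator = 2 * 10 = 20
card(S) = 60000 / 20 = 3000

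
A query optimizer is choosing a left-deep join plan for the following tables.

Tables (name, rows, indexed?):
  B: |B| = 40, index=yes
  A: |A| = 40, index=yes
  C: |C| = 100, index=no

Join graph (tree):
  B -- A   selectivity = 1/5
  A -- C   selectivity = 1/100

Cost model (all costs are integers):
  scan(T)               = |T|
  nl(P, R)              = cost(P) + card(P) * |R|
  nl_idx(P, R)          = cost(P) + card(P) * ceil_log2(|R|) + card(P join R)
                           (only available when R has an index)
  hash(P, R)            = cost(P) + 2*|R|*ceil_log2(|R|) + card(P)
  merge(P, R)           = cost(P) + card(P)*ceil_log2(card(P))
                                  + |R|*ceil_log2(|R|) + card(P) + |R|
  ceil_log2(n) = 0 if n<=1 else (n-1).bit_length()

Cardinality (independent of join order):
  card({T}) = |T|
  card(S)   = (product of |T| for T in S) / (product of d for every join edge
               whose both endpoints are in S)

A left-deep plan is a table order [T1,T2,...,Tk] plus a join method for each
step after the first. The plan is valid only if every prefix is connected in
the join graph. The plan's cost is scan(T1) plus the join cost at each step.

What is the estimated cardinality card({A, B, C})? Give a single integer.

320

Tables in S: A(40), B(40), C(100)
Edges inside S: B-A(d=5), A-C(d=100)
numerator = 40 * 40 * 100 = 160000
denominator = 5 * 100 = 500
card(S) = 160000 / 500 = 320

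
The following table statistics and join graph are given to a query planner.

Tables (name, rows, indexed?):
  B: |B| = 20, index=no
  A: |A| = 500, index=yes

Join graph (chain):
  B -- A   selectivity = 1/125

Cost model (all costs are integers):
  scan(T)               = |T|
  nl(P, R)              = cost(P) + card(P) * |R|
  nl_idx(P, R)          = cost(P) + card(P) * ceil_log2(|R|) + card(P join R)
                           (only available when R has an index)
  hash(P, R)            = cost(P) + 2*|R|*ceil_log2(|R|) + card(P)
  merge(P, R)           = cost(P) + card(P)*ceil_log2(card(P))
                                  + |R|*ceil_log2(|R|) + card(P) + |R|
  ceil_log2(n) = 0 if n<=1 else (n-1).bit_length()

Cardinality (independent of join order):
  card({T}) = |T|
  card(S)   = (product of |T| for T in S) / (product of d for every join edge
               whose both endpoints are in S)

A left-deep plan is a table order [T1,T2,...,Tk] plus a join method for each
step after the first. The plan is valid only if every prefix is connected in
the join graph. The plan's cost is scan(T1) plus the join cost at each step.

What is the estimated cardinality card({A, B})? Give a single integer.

Tables in S: A(500), B(20)
Edges inside S: B-A(d=125)
numerator = 500 * 20 = 10000
denominator = 125 = 125
card(S) = 10000 / 125 = 80

80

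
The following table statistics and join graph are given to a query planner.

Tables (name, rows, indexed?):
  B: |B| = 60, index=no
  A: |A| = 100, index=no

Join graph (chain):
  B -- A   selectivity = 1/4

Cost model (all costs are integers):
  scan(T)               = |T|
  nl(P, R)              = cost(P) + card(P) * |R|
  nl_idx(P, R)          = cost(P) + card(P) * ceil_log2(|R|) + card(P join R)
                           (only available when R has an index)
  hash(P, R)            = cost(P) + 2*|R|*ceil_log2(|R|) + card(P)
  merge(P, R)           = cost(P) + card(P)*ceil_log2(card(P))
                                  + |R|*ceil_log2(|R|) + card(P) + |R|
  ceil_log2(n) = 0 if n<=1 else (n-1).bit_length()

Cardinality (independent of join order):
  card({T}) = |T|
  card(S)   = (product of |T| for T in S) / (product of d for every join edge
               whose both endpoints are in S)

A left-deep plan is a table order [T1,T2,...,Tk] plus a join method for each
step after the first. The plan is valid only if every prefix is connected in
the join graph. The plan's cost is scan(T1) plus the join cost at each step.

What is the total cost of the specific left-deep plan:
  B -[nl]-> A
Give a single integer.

step 1: scan B: cost=60, card=60
step 2: join A via nl
    card(P join A) = 60*100/(4) = 1500
    cost = 60 + 60*100 = 6060

6060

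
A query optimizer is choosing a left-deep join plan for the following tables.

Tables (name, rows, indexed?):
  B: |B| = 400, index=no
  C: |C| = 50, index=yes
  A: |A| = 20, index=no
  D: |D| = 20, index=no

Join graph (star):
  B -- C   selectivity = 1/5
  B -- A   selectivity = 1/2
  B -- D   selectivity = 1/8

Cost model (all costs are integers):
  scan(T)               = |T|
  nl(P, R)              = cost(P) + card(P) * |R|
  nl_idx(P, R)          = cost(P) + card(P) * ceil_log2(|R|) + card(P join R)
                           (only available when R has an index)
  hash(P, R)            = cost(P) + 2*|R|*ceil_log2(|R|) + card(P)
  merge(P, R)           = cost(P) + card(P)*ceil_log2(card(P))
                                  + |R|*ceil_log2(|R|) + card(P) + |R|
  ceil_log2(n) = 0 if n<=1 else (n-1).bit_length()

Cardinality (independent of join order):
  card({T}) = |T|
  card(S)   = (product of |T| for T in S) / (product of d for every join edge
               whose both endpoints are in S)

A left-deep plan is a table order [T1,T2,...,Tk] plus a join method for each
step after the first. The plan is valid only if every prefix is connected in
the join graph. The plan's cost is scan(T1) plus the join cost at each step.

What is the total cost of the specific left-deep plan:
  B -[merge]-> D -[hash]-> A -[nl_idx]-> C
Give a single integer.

165720

step 1: scan B: cost=400, card=400
step 2: join D via merge
    card(P join D) = 400*20/(8) = 1000
    cost = 400 + 400*9 + 20*5 + 400 + 20 = 4520
step 3: join A via hash
    card(P join A) = 1000*20/(2) = 10000
    cost = 4520 + 2*20*5 + 1000 = 5720
step 4: join C via nl_idx
    card(P join C) = 10000*50/(5) = 100000
    cost = 5720 + 10000*6 + 100000 = 165720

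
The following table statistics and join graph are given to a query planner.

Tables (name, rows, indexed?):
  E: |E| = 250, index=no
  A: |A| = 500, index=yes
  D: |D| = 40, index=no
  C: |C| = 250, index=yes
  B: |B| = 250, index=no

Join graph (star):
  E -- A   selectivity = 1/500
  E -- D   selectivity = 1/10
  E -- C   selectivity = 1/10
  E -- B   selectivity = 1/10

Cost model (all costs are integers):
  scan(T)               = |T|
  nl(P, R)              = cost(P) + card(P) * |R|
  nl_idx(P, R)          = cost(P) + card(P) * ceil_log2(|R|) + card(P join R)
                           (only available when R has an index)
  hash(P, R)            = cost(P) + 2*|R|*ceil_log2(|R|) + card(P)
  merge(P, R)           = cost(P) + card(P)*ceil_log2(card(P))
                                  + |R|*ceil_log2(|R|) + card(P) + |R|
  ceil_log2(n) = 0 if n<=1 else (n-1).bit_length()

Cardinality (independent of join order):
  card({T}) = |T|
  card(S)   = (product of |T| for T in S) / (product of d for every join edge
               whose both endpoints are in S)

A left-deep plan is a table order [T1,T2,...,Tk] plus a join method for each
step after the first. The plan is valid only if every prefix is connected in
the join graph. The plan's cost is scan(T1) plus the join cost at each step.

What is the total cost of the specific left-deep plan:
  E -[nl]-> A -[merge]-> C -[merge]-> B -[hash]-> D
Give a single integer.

376230

step 1: scan E: cost=250, card=250
step 2: join A via nl
    card(P join A) = 250*500/(500) = 250
    cost = 250 + 250*500 = 125250
step 3: join C via merge
    card(P join C) = 250*250/(10) = 6250
    cost = 125250 + 250*8 + 250*8 + 250 + 250 = 129750
step 4: join B via merge
    card(P join B) = 6250*250/(10) = 156250
    cost = 129750 + 6250*13 + 250*8 + 6250 + 250 = 219500
step 5: join D via hash
    card(P join D) = 156250*40/(10) = 625000
    cost = 219500 + 2*40*6 + 156250 = 376230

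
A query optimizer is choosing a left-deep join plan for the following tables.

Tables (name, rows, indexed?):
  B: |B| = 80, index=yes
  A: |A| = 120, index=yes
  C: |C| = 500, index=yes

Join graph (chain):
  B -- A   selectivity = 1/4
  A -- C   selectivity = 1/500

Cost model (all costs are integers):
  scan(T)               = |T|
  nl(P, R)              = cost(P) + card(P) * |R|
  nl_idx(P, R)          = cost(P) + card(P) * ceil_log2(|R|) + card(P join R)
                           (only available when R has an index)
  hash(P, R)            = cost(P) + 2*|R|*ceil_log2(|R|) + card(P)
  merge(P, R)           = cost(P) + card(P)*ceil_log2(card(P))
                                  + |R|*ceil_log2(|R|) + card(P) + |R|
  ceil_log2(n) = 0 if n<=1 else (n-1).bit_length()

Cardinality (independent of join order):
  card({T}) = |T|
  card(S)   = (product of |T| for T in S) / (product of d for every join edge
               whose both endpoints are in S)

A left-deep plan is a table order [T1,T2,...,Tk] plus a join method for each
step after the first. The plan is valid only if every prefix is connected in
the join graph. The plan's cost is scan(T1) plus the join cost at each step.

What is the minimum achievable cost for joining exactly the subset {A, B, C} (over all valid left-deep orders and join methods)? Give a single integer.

Selinger DP over subsets of {A,B,C}:
  {B}: scan cost=80, card=80
  {A}: scan cost=120, card=120
  {C}: scan cost=500, card=500
  {AB}: card=2400; try (B,hash)→1360, (A,merge)→1680, (B,merge)→1720, (A,hash)→1840, (A,nl_idx)→3040, (B,nl_idx)→3360 …(+2); best=1360 via (B,hash)
  {AC}: card=120; try (C,nl_idx)→1320, (A,hash)→2680, (A,nl_idx)→4120, (C,merge)→6080, (A,merge)→6460, (C,hash)→9240 …(+2); best=1320 via (C,nl_idx)
  {ABC}: card=2400; try (B,hash)→2560, (B,merge)→2920, (B,nl_idx)→4560, (B,nl)→10920, (C,hash)→12760, (C,nl_idx)→25360 …(+2); best=2560 via (B,hash)

2560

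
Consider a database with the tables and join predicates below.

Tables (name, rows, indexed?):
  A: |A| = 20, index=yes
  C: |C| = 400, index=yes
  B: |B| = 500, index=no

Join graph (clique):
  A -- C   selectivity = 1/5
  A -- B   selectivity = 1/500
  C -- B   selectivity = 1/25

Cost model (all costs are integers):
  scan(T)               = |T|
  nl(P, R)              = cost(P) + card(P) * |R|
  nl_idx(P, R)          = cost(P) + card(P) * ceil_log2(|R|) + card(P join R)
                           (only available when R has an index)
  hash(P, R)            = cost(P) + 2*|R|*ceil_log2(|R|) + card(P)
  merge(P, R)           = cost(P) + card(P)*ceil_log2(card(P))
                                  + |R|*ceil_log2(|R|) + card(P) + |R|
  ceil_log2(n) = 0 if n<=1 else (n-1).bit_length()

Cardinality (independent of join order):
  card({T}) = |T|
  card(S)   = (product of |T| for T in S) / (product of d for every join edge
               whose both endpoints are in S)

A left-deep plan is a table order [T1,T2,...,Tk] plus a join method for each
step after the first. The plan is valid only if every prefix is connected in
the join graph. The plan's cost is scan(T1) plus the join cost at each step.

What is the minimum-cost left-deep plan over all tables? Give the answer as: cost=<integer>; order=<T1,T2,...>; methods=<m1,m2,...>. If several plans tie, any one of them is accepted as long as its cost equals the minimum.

Selinger DP (subsets sized 1..n):
  {A}: scan cost=20, card=20
  {C}: scan cost=400, card=400
  {B}: scan cost=500, card=500
  {AC}: card=1600; try (A,hash)→1000, (C,nl_idx)→1800, (A,nl_idx)→4000, (C,merge)→4140, (A,merge)→4520, (C,hash)→7240 …(+2); best=1000 via (A,hash)
  {AB}: card=20; try (A,hash)→1200, (A,nl_idx)→3020, (B,merge)→5140, (A,merge)→5620, (B,hash)→9040, (B,nl)→10020 …(+1); best=1200 via (A,hash)
  {BC}: card=8000; try (C,hash)→8200, (B,merge)→9400, (C,merge)→9500, (B,hash)→9800, (C,nl_idx)→13000, (B,nl)→200400 …(+1); best=8200 via (C,hash)
  {ABC}: card=64; try (C,nl_idx)→1444, (C,merge)→5320, (C,hash)→8420, (C,nl)→9200, (B,hash)→11600, (A,hash)→16400 …(+5); best=1444 via (C,nl_idx)

cost=1444; order=B,A,C; methods=hash,nl_idx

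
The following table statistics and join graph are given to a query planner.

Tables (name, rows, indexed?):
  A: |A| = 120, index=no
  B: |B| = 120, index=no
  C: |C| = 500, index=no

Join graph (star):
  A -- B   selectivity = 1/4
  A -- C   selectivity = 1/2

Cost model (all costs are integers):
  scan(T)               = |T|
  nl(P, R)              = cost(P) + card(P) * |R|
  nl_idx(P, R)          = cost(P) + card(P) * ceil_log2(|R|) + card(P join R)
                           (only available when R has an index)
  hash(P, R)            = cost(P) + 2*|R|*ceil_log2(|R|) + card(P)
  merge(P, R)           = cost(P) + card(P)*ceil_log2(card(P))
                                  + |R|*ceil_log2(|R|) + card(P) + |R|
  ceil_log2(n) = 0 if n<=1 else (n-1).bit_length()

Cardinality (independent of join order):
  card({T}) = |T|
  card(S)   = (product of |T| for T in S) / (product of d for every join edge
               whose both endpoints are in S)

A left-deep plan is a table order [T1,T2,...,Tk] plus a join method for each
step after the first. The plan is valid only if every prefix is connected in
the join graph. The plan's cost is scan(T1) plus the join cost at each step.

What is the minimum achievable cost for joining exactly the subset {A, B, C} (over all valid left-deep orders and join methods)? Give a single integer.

14520

Selinger DP over subsets of {A,B,C}:
  {A}: scan cost=120, card=120
  {B}: scan cost=120, card=120
  {C}: scan cost=500, card=500
  {AB}: card=3600; try (B,hash)→1920, (A,hash)→1920, (B,merge)→2040, (A,merge)→2040, (B,nl)→14520, (A,nl)→14520; best=1920 via (B,hash)
  {AC}: card=30000; try (A,hash)→2680, (C,merge)→6080, (A,merge)→6460, (C,hash)→9240, (C,nl)→60120, (A,nl)→60500; best=2680 via (A,hash)
  {ABC}: card=900000; try (C,hash)→14520, (B,hash)→34360, (C,merge)→53720, (B,merge)→483640, (C,nl)→1801920, (B,nl)→3602680; best=14520 via (C,hash)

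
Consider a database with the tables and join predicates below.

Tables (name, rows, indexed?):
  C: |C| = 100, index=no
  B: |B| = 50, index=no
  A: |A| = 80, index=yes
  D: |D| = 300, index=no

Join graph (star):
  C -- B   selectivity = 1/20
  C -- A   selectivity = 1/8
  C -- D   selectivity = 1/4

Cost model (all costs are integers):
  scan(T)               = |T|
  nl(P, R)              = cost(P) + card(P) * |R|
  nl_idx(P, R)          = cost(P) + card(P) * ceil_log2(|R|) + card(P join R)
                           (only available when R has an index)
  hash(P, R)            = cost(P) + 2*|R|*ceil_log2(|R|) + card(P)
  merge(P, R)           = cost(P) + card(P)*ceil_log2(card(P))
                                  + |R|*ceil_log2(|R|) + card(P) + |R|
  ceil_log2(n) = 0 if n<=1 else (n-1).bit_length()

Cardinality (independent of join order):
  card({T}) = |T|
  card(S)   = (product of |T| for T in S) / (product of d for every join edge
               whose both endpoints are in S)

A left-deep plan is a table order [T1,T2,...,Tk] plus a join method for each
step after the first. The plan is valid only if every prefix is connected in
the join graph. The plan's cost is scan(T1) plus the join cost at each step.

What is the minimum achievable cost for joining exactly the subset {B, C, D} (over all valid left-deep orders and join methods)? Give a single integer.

6050

Selinger DP over subsets of {B,C,D}:
  {C}: scan cost=100, card=100
  {B}: scan cost=50, card=50
  {D}: scan cost=300, card=300
  {BC}: card=250; try (B,hash)→800, (C,merge)→1200, (B,merge)→1250, (C,hash)→1500, (C,nl)→5050, (B,nl)→5100; best=800 via (B,hash)
  {CD}: card=7500; try (C,hash)→2000, (D,merge)→3900, (C,merge)→4100, (D,hash)→5600, (D,nl)→30100, (C,nl)→30300; best=2000 via (C,hash)
  {BCD}: card=18750; try (D,merge)→6050, (D,hash)→6450, (B,hash)→10100, (D,nl)→75800, (B,merge)→107350, (B,nl)→377000; best=6050 via (D,merge)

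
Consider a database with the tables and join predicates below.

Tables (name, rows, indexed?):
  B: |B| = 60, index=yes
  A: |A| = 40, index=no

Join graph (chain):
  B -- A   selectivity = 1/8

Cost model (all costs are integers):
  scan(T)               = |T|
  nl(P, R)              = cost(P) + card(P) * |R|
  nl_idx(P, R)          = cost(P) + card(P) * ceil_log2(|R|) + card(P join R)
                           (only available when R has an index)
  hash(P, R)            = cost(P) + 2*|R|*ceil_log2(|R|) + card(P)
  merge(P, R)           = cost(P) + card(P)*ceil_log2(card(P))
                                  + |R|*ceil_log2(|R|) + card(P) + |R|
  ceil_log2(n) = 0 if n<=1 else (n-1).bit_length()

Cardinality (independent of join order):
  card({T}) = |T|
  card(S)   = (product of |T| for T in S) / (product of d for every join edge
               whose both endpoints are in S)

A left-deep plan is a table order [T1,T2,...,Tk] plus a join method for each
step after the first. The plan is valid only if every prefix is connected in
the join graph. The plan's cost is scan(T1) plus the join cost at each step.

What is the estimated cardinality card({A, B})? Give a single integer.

Tables in S: A(40), B(60)
Edges inside S: B-A(d=8)
numerator = 40 * 60 = 2400
denominator = 8 = 8
card(S) = 2400 / 8 = 300

300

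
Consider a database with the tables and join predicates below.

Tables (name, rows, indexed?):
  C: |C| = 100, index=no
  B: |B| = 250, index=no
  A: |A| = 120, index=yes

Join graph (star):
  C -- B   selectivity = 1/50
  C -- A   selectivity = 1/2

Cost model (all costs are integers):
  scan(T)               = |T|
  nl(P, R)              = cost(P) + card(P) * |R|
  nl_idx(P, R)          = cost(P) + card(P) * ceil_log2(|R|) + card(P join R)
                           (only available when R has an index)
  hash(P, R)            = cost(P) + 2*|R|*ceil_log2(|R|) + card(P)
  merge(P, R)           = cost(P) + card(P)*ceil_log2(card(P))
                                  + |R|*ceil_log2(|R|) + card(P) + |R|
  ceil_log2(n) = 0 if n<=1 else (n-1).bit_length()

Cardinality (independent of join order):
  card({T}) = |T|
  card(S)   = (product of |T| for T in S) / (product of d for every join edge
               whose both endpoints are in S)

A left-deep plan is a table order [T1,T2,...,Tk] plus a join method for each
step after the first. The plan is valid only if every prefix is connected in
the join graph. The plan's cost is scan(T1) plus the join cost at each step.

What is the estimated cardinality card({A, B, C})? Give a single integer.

Tables in S: A(120), B(250), C(100)
Edges inside S: C-B(d=50), C-A(d=2)
numerator = 120 * 250 * 100 = 3000000
denominator = 50 * 2 = 100
card(S) = 3000000 / 100 = 30000

30000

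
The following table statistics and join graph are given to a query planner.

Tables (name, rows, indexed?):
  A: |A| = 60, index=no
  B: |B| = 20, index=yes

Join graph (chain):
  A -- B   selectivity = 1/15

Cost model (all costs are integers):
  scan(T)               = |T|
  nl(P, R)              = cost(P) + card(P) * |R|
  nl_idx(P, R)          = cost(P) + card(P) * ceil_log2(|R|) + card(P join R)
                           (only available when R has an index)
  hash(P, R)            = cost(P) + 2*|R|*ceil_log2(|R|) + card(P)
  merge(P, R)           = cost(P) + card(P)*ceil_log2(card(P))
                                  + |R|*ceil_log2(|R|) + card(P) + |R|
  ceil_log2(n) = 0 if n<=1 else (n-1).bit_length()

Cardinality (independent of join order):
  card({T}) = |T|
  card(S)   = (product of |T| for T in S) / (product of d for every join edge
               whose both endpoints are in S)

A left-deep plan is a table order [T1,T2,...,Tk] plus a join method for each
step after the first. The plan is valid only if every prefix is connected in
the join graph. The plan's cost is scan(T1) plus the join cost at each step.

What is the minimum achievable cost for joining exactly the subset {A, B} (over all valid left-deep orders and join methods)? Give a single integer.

Selinger DP over subsets of {A,B}:
  {A}: scan cost=60, card=60
  {B}: scan cost=20, card=20
  {AB}: card=80; try (B,hash)→320, (B,nl_idx)→440, (A,merge)→560, (B,merge)→600, (A,hash)→760, (A,nl)→1220 …(+1); best=320 via (B,hash)

320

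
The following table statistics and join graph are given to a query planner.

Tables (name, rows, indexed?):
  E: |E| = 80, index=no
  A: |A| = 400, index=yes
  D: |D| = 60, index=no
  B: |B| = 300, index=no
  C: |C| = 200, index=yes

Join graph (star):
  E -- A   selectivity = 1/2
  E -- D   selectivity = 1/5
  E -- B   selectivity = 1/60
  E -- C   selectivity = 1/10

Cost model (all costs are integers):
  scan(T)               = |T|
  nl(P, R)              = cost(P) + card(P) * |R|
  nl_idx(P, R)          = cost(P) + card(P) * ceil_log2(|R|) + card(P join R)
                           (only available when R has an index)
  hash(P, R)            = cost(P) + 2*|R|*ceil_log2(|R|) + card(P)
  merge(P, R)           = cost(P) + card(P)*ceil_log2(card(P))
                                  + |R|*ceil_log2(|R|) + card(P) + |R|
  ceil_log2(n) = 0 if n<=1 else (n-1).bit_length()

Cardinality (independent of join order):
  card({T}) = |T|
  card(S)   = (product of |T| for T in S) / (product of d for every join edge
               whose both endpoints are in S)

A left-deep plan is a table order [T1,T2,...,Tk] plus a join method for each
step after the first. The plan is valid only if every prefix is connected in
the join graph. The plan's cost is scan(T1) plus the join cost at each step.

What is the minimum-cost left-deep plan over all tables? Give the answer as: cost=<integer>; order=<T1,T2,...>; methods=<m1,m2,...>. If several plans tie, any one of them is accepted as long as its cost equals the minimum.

cost=114040; order=B,E,D,C,A; methods=hash,hash,hash,hash

Selinger DP (subsets sized 1..n):
  {E}: scan cost=80, card=80
  {A}: scan cost=400, card=400
  {D}: scan cost=60, card=60
  {B}: scan cost=300, card=300
  {C}: scan cost=200, card=200
  {AE}: card=16000; try (E,hash)→1920, (A,merge)→4720, (E,merge)→5040, (A,hash)→7360, (A,nl_idx)→16800, (A,nl)→32080 …(+1); best=1920 via (E,hash)
  {DE}: card=960; try (D,hash)→880, (E,merge)→1120, (D,merge)→1140, (E,hash)→1240, (E,nl)→4860, (D,nl)→4880; best=880 via (D,hash)
  {BE}: card=400; try (E,hash)→1720, (B,merge)→3720, (E,merge)→3940, (B,hash)→5560, (B,nl)→24080, (E,nl)→24300; best=1720 via (E,hash)
  {CE}: card=1600; try (E,hash)→1520, (C,nl_idx)→2320, (C,merge)→2520, (E,merge)→2640, (C,hash)→3360, (C,nl)→16080 …(+1); best=1520 via (E,hash)
  {ADE}: card=192000; try (A,hash)→9040, (A,merge)→15440, (D,hash)→18640, (A,nl_idx)→201520, (D,merge)→242340, (A,nl)→384880 …(+1); best=9040 via (A,hash)
  {ABE}: card=80000; try (A,hash)→9320, (A,merge)→9720, (B,hash)→23320, (A,nl_idx)→85320, (A,nl)→161720, (B,merge)→244920 …(+1); best=9320 via (A,hash)
  {ACE}: card=320000; try (A,hash)→10320, (C,hash)→21120, (A,merge)→24720, (C,merge)→243720, (A,nl_idx)→335920, (C,nl_idx)→449920 …(+2); best=10320 via (A,hash)
  {BDE}: card=4800; try (D,hash)→2840, (D,merge)→6140, (B,hash)→7240, (B,merge)→14440, (D,nl)→25720, (B,nl)→288880; best=2840 via (D,hash)
  {CDE}: card=19200; try (D,hash)→3840, (C,hash)→5040, (C,merge)→13240, (D,merge)→21140, (C,nl_idx)→27760, (D,nl)→97520 …(+1); best=3840 via (D,hash)
  {BCE}: card=8000; try (C,hash)→5320, (C,merge)→7520, (B,hash)→8520, (C,nl_idx)→12920, (B,merge)→23720, (C,nl)→81720 …(+1); best=5320 via (C,hash)
  {ABDE}: card=960000; try (A,hash)→14840, (A,merge)→74040, (D,hash)→90040, (B,hash)→206440, (A,nl_idx)→1006040, (D,merge)→1449740 …(+4); best=14840 via (A,hash)
  {ACDE}: card=3840000; try (A,hash)→30240, (C,hash)→204240, (A,merge)→315040, (D,hash)→331040, (C,merge)→3658840, (A,nl_idx)→4016640 …(+5); best=30240 via (A,hash)
  {ABCE}: card=1600000; try (A,hash)→20520, (C,hash)→92520, (A,merge)→121320, (B,hash)→335720, (C,merge)→1451120, (A,nl_idx)→1677320 …(+5); best=20520 via (A,hash)
  {BCDE}: card=96000; try (C,hash)→10840, (D,hash)→14040, (B,hash)→28440, (C,merge)→71840, (D,merge)→117740, (C,nl_idx)→137240 …(+4); best=10840 via (C,hash)
  {ABCDE}: card=19200000; try (A,hash)→114040, (C,hash)→978040, (D,hash)→1621240, (A,merge)→1742840, (B,hash)→3875640, (A,nl_idx)→20074840 …(+8); best=114040 via (A,hash)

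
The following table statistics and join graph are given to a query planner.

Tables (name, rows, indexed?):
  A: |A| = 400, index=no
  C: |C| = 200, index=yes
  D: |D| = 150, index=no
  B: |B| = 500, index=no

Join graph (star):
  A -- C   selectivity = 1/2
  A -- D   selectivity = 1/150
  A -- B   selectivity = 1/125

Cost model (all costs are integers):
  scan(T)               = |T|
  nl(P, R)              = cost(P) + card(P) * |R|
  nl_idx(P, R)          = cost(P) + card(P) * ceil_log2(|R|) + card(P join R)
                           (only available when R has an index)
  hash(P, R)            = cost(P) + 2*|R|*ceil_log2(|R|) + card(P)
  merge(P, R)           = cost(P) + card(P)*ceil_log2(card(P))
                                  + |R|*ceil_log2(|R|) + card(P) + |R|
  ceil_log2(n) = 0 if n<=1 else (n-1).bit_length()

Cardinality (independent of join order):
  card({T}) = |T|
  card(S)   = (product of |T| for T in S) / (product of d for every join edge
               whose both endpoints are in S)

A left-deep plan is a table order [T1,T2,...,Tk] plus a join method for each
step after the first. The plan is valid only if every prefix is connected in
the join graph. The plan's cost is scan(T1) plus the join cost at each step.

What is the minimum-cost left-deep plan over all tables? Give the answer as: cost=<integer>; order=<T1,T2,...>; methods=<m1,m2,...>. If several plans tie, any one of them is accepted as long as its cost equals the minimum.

cost=17000; order=B,A,D,C; methods=hash,hash,hash

Selinger DP (subsets sized 1..n):
  {A}: scan cost=400, card=400
  {C}: scan cost=200, card=200
  {D}: scan cost=150, card=150
  {B}: scan cost=500, card=500
  {AC}: card=40000; try (C,hash)→4000, (A,merge)→6000, (C,merge)→6200, (A,hash)→7600, (C,nl_idx)→43600, (A,nl)→80200 …(+1); best=4000 via (C,hash)
  {AD}: card=400; try (D,hash)→3200, (A,merge)→5500, (D,merge)→5750, (A,hash)→7500, (A,nl)→60150, (D,nl)→60400; best=3200 via (D,hash)
  {AB}: card=1600; try (A,hash)→8200, (B,merge)→9400, (A,merge)→9500, (B,hash)→9800, (B,nl)→200400, (A,nl)→200500; best=8200 via (A,hash)
  {ACD}: card=40000; try (C,hash)→6800, (C,merge)→9000, (D,hash)→46400, (C,nl_idx)→46400, (C,nl)→83200, (D,merge)→685350 …(+1); best=6800 via (C,hash)
  {ABC}: card=160000; try (C,hash)→13000, (C,merge)→29200, (B,hash)→53000, (C,nl_idx)→181000, (C,nl)→328200, (B,merge)→689000 …(+1); best=13000 via (C,hash)
  {ABD}: card=1600; try (D,hash)→12200, (B,merge)→12200, (B,hash)→12600, (D,merge)→28750, (B,nl)→203200, (D,nl)→248200; best=12200 via (D,hash)
  {ABCD}: card=160000; try (C,hash)→17000, (C,merge)→33200, (B,hash)→55800, (D,hash)→175400, (C,nl_idx)→185000, (C,nl)→332200 …(+4); best=17000 via (C,hash)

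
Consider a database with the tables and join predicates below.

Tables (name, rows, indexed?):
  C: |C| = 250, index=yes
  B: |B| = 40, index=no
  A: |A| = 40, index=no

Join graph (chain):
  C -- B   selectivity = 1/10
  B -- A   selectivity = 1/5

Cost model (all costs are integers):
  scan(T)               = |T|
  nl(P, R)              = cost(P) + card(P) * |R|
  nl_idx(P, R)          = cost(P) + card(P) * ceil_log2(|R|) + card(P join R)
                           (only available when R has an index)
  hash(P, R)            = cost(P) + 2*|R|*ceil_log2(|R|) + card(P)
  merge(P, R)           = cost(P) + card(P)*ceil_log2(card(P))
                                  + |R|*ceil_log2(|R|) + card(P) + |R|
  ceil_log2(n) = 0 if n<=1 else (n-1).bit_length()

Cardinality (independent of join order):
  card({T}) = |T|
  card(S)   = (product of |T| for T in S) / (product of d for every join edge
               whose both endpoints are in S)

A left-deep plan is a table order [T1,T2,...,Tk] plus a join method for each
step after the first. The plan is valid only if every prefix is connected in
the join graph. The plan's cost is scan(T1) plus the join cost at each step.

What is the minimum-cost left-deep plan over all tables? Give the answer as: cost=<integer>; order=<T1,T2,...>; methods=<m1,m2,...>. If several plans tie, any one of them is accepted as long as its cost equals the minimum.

Selinger DP (subsets sized 1..n):
  {C}: scan cost=250, card=250
  {B}: scan cost=40, card=40
  {A}: scan cost=40, card=40
  {BC}: card=1000; try (B,hash)→980, (C,nl_idx)→1360, (C,merge)→2570, (B,merge)→2780, (C,hash)→4080, (C,nl)→10040 …(+1); best=980 via (B,hash)
  {AB}: card=320; try (B,hash)→560, (A,hash)→560, (B,merge)→600, (A,merge)→600, (B,nl)→1640, (A,nl)→1640; best=560 via (B,hash)
  {ABC}: card=8000; try (A,hash)→2460, (C,hash)→4880, (C,merge)→6010, (C,nl_idx)→11120, (A,merge)→12260, (A,nl)→40980 …(+1); best=2460 via (A,hash)

cost=2460; order=C,B,A; methods=hash,hash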